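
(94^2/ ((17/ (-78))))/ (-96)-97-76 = 16953/ 68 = 249.31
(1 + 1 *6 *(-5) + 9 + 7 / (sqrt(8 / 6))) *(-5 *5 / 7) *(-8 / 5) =-800 / 7 + 20 *sqrt(3) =-79.64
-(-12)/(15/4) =16/5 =3.20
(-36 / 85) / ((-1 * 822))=6 / 11645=0.00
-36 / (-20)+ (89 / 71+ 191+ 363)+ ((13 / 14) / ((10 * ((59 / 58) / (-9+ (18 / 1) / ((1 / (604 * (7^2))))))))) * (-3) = -8522904723 / 58646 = -145327.98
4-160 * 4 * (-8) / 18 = 2596 / 9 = 288.44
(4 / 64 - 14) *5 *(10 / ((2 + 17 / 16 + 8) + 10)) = -11150 / 337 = -33.09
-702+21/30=-7013/10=-701.30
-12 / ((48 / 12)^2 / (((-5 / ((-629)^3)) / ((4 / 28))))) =-105 / 995432756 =-0.00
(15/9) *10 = 50/3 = 16.67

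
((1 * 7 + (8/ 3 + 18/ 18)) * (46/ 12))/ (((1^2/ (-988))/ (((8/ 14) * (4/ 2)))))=-46169.40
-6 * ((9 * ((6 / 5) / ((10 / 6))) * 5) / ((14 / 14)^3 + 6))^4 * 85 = -70252248672 / 300125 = -234076.63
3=3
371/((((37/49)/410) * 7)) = 28777.57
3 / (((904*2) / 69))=207 / 1808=0.11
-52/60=-13/15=-0.87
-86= -86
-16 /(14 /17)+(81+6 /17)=7369 /119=61.92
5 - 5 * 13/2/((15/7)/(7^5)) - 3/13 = -19882309/78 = -254901.40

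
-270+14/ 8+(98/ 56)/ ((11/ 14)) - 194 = -20241/ 44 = -460.02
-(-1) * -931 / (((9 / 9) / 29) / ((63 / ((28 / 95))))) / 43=-23084145 / 172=-134210.15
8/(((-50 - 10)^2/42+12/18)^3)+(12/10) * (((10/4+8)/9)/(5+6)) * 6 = 31338500361/41037845365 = 0.76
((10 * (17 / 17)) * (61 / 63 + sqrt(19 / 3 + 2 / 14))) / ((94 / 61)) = 18605 / 2961 + 610 * sqrt(714) / 987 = 22.80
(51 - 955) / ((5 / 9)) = -8136 / 5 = -1627.20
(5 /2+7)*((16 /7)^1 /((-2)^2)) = 38 /7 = 5.43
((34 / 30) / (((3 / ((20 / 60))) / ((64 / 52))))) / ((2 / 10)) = 272 / 351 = 0.77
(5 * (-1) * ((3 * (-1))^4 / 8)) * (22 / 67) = -4455 / 268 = -16.62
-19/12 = -1.58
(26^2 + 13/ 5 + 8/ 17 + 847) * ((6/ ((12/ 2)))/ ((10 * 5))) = 64858/ 2125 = 30.52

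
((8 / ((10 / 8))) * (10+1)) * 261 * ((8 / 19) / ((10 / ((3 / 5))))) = 1102464 / 2375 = 464.20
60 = 60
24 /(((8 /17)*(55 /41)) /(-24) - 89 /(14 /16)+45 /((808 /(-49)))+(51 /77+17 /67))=-209190598848 /902600606609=-0.23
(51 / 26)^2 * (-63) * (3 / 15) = -163863 / 3380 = -48.48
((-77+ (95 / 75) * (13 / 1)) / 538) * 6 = -908 / 1345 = -0.68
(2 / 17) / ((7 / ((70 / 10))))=2 / 17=0.12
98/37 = 2.65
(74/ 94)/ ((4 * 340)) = 37/ 63920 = 0.00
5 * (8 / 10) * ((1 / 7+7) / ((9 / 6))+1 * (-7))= -188 / 21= -8.95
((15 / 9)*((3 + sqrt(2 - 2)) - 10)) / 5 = -7 / 3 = -2.33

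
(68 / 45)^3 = 314432 / 91125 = 3.45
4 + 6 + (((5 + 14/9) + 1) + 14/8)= 695/36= 19.31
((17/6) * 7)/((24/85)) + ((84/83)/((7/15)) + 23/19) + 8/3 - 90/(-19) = 81.03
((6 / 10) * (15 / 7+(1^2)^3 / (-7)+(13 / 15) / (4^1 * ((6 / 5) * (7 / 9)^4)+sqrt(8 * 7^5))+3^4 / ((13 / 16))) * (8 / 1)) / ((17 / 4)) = 497428776 * sqrt(14) / 697221305711+106225378749408 / 924885405535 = 114.86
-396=-396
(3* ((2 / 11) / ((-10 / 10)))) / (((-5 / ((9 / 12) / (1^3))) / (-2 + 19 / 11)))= -27 / 1210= -0.02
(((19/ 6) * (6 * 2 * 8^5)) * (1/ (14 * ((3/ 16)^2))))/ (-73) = -159383552/ 4599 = -34656.13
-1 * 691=-691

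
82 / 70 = 41 / 35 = 1.17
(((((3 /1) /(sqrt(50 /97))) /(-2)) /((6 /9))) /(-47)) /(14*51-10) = 9*sqrt(194) /1323520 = 0.00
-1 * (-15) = 15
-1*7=-7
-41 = -41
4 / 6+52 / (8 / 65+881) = 13854 / 19091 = 0.73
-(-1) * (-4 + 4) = 0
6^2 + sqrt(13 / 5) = sqrt(65) / 5 + 36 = 37.61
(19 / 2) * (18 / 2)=171 / 2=85.50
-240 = -240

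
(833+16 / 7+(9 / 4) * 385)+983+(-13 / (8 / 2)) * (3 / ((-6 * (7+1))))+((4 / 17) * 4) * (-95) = 2595.33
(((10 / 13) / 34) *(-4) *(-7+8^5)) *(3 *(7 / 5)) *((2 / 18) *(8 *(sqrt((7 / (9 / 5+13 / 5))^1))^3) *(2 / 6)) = -64211560 *sqrt(770) / 240669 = -7403.52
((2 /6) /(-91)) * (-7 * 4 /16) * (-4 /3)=-1 /117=-0.01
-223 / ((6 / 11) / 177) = -144727 / 2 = -72363.50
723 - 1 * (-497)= 1220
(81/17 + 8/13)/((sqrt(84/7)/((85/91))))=5945 * sqrt(3)/7098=1.45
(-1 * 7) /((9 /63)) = -49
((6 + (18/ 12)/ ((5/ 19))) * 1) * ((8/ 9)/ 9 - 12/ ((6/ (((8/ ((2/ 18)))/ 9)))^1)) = -8372/ 45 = -186.04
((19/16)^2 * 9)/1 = 3249/256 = 12.69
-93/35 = -2.66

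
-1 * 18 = -18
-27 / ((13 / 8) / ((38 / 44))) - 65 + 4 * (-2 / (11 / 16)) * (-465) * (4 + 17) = 16237613 / 143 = 113549.74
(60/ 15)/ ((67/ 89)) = 356/ 67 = 5.31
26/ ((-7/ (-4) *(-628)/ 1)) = -26/ 1099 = -0.02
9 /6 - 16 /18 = 11 /18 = 0.61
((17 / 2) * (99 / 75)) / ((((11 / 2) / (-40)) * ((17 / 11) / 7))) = -1848 / 5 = -369.60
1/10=0.10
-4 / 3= -1.33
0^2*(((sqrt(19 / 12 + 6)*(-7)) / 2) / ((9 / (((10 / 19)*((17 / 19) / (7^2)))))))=0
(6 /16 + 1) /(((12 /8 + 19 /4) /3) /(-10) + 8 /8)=1.74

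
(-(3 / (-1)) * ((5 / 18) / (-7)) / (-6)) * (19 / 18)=95 / 4536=0.02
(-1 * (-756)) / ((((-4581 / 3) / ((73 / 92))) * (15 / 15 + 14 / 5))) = -22995 / 222433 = -0.10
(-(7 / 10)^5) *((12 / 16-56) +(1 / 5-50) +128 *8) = -308895853 / 2000000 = -154.45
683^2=466489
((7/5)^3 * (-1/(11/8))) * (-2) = 5488/1375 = 3.99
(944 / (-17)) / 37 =-944 / 629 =-1.50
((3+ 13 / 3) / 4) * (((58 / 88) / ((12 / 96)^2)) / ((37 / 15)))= 1160 / 37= 31.35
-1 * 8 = -8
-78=-78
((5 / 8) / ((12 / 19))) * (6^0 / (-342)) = -5 / 1728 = -0.00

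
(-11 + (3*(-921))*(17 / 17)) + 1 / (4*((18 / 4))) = -49931 / 18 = -2773.94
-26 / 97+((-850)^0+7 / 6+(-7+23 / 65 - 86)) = -3432979 / 37830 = -90.75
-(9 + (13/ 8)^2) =-745/ 64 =-11.64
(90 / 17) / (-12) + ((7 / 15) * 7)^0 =19 / 34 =0.56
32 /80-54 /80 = -11 /40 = -0.28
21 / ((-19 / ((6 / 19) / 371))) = -18 / 19133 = -0.00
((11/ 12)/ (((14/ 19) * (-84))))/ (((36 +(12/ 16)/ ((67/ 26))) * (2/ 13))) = -0.00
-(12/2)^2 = -36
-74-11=-85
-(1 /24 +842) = -842.04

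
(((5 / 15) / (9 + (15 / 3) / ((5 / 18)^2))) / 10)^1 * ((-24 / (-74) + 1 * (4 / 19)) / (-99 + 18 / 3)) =-188 / 72374553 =-0.00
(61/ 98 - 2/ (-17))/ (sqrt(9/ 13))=411 * sqrt(13)/ 1666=0.89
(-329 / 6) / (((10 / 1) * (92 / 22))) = -3619 / 2760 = -1.31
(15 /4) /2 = 15 /8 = 1.88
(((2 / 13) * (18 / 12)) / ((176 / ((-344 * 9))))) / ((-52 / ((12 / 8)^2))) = 10449 / 59488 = 0.18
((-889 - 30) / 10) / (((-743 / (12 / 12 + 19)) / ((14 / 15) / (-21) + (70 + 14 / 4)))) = 6075509 / 33435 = 181.71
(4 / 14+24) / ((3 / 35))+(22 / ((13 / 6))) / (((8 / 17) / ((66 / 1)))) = 66589 / 39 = 1707.41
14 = 14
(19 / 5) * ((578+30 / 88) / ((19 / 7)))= 178129 / 220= 809.68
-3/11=-0.27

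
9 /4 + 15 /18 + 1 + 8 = 145 /12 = 12.08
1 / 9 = 0.11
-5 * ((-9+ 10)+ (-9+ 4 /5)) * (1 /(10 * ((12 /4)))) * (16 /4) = 4.80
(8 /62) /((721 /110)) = 440 /22351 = 0.02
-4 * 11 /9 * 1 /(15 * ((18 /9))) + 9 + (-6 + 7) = 1328 /135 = 9.84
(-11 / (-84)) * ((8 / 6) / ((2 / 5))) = 55 / 126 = 0.44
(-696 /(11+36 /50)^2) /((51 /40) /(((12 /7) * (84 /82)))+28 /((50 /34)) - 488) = 0.01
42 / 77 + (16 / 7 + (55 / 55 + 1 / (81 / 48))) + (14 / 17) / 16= 1265345 / 282744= 4.48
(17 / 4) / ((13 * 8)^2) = 17 / 43264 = 0.00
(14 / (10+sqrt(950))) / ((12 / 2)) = -7 / 255+7 * sqrt(38) / 510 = 0.06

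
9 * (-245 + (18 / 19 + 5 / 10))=-83295 / 38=-2191.97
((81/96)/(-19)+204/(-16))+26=8029/608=13.21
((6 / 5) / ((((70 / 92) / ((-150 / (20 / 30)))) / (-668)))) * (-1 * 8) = -13274496 / 7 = -1896356.57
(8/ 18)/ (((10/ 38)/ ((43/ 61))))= 3268/ 2745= 1.19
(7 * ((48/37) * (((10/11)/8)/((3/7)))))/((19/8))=1.01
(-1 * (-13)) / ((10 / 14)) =91 / 5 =18.20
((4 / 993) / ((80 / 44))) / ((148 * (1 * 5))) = 0.00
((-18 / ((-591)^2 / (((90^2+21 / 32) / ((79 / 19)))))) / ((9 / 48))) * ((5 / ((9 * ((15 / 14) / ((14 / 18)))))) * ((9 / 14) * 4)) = -45968524 / 82779597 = -0.56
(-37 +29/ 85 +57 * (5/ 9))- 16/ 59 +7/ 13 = -4.72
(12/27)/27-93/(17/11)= -248521/4131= -60.16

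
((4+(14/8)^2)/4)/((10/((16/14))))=113/560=0.20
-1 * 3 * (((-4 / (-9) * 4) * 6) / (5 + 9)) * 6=-13.71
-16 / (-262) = 8 / 131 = 0.06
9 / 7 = 1.29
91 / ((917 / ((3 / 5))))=39 / 655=0.06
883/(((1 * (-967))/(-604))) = 533332/967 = 551.53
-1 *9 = -9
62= 62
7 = 7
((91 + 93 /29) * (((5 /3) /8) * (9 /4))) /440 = 2049 /20416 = 0.10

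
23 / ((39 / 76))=1748 / 39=44.82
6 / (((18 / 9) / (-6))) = -18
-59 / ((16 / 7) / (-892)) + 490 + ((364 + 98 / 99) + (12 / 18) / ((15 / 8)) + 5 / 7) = 36776447 / 1540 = 23880.81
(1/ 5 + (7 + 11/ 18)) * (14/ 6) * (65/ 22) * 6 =63973/ 198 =323.10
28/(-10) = -14/5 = -2.80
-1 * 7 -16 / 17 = -135 / 17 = -7.94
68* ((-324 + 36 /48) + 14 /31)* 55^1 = -1207265.97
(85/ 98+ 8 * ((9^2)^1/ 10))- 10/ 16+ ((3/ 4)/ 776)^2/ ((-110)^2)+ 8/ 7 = 66.19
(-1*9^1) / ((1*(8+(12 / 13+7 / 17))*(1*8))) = -1989 / 16504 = -0.12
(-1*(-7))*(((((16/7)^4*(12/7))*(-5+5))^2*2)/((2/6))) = 0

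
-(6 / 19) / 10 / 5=-3 / 475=-0.01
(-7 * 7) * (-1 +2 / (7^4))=2399 / 49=48.96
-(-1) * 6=6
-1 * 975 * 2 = -1950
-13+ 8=-5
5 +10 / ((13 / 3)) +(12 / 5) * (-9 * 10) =-2713 / 13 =-208.69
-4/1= -4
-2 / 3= -0.67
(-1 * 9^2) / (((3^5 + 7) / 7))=-567 / 250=-2.27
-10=-10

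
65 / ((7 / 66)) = 4290 / 7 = 612.86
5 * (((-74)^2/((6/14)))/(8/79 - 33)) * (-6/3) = 30282280/7797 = 3883.84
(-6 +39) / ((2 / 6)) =99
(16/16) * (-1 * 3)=-3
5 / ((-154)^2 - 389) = 5 / 23327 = 0.00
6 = 6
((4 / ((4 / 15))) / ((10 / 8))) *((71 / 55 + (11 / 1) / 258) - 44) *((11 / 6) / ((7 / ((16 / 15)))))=-1383856 / 9675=-143.03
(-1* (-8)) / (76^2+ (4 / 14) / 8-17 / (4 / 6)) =224 / 161015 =0.00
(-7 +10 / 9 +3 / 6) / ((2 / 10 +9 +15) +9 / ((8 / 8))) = -0.16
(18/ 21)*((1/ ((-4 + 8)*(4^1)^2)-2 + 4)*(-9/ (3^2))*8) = -387/ 28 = -13.82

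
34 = 34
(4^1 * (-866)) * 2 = -6928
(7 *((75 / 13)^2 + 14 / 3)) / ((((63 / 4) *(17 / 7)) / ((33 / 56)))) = 4.09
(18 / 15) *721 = 4326 / 5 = 865.20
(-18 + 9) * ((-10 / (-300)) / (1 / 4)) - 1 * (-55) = 269 / 5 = 53.80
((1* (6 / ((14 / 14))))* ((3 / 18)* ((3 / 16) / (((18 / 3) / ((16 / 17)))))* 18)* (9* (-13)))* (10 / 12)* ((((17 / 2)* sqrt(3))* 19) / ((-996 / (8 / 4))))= 11115* sqrt(3) / 664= 28.99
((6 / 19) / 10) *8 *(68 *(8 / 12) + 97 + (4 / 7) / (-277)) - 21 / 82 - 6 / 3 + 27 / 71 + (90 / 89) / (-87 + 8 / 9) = 34.07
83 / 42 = 1.98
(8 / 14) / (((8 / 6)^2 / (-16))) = -36 / 7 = -5.14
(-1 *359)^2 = 128881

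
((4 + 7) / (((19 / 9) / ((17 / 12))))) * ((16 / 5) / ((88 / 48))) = 1224 / 95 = 12.88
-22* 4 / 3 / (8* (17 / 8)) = -88 / 51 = -1.73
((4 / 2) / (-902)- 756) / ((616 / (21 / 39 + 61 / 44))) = -375393657 / 158910752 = -2.36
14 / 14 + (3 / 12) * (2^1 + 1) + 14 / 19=189 / 76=2.49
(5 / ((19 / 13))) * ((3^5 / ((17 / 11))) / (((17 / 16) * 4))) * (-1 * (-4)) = 2779920 / 5491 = 506.27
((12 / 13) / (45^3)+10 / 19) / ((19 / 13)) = 3948826 / 10965375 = 0.36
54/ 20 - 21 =-183/ 10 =-18.30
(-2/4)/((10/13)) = -13/20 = -0.65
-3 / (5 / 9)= -27 / 5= -5.40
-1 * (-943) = 943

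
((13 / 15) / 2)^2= 169 / 900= 0.19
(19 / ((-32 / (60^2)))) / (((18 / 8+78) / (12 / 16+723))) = -4125375 / 214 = -19277.45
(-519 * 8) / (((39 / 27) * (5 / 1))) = -37368 / 65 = -574.89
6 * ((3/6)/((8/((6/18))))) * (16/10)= 1/5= 0.20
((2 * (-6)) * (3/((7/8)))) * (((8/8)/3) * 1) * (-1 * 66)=6336/7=905.14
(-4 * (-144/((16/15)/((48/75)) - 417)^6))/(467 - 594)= -6561/7425607691334377503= -0.00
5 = 5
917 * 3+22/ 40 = 55031/ 20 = 2751.55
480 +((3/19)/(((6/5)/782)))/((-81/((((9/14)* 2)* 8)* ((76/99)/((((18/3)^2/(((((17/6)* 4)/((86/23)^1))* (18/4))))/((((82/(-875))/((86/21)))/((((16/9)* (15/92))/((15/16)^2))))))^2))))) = 479.99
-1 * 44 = -44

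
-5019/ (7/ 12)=-8604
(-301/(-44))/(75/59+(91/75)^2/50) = 2497359375/474811238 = 5.26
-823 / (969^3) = -823 / 909853209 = -0.00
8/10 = 4/5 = 0.80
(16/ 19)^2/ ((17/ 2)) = 512/ 6137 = 0.08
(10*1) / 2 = 5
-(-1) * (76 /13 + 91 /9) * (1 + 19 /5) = 14936 /195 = 76.59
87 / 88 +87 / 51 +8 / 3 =24061 / 4488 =5.36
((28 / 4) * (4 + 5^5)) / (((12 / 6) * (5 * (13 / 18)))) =197127 / 65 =3032.72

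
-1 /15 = -0.07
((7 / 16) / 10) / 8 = 7 / 1280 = 0.01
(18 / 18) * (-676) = -676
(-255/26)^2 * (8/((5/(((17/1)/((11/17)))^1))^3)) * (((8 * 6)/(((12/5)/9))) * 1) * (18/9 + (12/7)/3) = 81365234791824/1574573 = 51674476.06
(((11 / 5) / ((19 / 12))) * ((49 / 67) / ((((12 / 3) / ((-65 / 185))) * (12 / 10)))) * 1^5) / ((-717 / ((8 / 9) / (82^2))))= 7007 / 510927767793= 0.00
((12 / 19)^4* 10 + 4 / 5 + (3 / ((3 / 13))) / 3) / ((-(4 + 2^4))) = -13145117 / 39096300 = -0.34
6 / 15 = 2 / 5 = 0.40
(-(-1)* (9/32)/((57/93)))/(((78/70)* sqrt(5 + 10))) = 217* sqrt(15)/7904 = 0.11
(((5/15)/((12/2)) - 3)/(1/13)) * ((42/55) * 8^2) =-308672/165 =-1870.74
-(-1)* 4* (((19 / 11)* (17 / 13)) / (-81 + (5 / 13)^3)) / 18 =-54587 / 8802684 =-0.01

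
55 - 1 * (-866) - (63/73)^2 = 4904040/5329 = 920.26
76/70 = 38/35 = 1.09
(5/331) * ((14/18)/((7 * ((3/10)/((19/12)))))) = 475/53622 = 0.01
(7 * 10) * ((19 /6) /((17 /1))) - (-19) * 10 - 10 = 9845 /51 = 193.04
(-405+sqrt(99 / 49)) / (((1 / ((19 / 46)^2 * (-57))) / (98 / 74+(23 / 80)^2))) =555311766501 / 100213760-20567102463 * sqrt(11) / 3507481600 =5521.82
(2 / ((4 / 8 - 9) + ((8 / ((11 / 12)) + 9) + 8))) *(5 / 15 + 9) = 1.08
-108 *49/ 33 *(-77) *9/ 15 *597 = 22115268/ 5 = 4423053.60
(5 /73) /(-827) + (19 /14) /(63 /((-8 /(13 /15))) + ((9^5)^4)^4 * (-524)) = -16027289358762846381135609610593636500587187956963994779764287648739127175798404135 /193516697175574359775107577560229685835389824829974665769829961928405969345748097226101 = -0.00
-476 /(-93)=5.12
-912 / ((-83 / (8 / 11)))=7296 / 913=7.99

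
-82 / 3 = -27.33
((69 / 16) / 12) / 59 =23 / 3776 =0.01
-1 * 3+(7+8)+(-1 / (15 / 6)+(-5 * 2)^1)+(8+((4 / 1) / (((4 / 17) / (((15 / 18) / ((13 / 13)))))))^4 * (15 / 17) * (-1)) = -76744889 / 2160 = -35530.04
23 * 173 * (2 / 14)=3979 / 7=568.43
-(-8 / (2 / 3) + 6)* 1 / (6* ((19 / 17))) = 17 / 19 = 0.89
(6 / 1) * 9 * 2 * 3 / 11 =324 / 11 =29.45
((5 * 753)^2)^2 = 200937003800625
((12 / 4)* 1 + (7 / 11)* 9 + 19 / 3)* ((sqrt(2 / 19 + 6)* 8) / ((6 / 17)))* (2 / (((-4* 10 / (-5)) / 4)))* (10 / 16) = 42245* sqrt(551) / 1881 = 527.18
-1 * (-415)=415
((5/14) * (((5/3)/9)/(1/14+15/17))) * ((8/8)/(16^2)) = 425/1569024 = 0.00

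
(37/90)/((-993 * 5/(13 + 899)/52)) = -292448/74475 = -3.93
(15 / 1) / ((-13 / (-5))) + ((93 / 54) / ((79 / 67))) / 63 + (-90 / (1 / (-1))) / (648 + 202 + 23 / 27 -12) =155619065939 / 26377433082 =5.90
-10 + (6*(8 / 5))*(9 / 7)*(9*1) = 3538 / 35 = 101.09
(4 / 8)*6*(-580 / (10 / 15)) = -2610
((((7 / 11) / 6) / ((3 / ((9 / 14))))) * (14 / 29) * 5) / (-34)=-35 / 21692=-0.00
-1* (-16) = 16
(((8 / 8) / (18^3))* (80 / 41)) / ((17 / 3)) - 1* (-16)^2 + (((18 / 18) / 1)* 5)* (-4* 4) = -56908646 / 169371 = -336.00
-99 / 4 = -24.75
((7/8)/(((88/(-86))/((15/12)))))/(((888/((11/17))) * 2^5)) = -1505/61833216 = -0.00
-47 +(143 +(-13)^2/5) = 649/5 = 129.80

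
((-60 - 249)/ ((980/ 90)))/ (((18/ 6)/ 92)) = -870.24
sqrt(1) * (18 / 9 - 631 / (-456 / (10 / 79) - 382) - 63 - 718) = -778.84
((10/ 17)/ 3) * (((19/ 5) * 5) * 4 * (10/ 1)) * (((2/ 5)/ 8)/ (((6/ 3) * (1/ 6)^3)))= 13680/ 17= 804.71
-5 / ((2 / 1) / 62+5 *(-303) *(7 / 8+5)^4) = 634880 / 229174214069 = 0.00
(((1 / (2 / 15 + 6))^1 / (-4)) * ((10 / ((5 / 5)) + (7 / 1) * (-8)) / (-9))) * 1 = -5 / 24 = -0.21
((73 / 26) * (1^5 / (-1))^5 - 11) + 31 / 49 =-16785 / 1274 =-13.18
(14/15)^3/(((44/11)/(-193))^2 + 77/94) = 9607858064/9685159875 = 0.99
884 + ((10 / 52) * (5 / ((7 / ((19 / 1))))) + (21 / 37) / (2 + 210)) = 632867597 / 713804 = 886.61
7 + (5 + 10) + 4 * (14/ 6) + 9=121/ 3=40.33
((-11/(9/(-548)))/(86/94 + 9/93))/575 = 399218/346725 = 1.15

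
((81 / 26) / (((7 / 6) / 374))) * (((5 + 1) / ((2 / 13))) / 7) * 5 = 1363230 / 49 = 27821.02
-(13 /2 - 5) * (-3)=9 /2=4.50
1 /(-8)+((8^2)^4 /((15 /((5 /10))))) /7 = 79891.38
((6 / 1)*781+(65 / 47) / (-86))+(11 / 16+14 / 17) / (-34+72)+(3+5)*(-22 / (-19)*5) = 98854104247 / 20889056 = 4732.34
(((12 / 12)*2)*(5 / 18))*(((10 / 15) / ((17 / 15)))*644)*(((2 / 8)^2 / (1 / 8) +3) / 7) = 16100 / 153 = 105.23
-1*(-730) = 730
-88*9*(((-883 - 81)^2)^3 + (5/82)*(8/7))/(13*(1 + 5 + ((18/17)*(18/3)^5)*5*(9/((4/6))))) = -516852894459085112766288/5875045267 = -87974282915271.56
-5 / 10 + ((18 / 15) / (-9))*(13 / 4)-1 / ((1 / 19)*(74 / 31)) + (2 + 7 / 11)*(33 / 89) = -781949 / 98790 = -7.92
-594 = -594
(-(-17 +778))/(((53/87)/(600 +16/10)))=-199150656/265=-751511.91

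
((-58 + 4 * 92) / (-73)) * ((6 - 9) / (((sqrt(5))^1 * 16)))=93 * sqrt(5) / 584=0.36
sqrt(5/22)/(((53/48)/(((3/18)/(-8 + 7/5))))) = -20 * sqrt(110)/19239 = -0.01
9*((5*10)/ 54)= 25/ 3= 8.33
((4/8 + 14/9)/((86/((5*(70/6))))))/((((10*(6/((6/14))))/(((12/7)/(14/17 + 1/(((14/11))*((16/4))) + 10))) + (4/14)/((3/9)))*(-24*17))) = -45325/11947818492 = -0.00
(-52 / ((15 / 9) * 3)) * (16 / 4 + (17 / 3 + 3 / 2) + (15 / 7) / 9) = -12454 / 105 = -118.61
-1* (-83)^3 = 571787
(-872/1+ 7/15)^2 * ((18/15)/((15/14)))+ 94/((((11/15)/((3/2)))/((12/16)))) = 210588591953/247500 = 850863.00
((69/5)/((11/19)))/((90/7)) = 3059/1650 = 1.85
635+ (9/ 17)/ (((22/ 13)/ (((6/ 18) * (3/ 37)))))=8787247/ 13838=635.01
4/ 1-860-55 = -911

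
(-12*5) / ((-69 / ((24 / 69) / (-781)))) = -160 / 413149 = -0.00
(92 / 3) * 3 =92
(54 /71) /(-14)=-27 /497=-0.05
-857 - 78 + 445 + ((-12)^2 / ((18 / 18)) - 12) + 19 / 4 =-353.25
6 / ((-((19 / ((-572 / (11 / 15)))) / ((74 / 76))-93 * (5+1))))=86580 / 8052301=0.01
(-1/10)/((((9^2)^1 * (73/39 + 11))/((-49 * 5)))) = 637/27108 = 0.02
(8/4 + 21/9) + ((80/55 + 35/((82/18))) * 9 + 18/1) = 141484/1353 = 104.57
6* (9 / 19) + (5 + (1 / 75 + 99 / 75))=523 / 57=9.18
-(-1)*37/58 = 37/58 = 0.64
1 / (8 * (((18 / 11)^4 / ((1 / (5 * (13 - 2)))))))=1331 / 4199040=0.00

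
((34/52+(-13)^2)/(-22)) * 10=-2005/26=-77.12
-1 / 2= -0.50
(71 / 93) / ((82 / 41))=71 / 186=0.38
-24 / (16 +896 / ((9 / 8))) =-27 / 914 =-0.03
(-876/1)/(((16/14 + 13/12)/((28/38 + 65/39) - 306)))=424457040/3553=119464.41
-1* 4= -4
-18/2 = -9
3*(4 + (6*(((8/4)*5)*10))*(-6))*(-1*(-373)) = -4023924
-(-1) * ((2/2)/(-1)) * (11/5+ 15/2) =-97/10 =-9.70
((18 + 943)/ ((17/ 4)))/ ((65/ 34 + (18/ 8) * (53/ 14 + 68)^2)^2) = 40166540288/ 23888578762083025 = 0.00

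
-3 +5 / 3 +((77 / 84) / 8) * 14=0.27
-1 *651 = -651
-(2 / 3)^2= -4 / 9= -0.44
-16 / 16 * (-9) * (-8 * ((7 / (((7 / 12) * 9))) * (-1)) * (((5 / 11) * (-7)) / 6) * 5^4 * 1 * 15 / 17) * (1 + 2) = -15750000 / 187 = -84224.60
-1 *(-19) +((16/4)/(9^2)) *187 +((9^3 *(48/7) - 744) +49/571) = 1386708706/323757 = 4283.18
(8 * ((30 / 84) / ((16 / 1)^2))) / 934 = 0.00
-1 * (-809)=809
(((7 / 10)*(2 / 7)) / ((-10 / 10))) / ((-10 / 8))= 4 / 25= 0.16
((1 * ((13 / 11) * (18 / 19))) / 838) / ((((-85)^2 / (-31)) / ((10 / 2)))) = -0.00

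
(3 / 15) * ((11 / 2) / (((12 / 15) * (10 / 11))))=121 / 80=1.51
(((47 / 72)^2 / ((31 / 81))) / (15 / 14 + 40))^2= 239104369 / 325356160000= 0.00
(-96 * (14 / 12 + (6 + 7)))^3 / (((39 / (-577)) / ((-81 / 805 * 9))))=-70538920243200 / 2093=-33702303030.67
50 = 50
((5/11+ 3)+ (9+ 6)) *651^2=86031603/11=7821054.82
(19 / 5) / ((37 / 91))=1729 / 185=9.35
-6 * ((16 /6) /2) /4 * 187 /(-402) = 187 /201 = 0.93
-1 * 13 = -13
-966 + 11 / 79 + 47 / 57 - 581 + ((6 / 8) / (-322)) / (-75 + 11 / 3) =-1918895092705 / 1241170896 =-1546.04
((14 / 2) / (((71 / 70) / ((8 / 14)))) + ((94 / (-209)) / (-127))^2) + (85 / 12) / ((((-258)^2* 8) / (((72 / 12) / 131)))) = 27522645983491212659 / 6978933387468922176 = 3.94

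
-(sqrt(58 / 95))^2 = -58 / 95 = -0.61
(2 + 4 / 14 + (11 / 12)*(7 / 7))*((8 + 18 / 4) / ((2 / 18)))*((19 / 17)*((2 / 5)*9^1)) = 689985 / 476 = 1449.55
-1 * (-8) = 8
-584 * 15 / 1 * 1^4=-8760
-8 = -8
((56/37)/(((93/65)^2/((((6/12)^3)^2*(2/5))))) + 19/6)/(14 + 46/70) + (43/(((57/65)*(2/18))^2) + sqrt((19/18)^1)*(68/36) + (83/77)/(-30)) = 17*sqrt(38)/54 + 21757404460762483/4803516734940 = 4531.41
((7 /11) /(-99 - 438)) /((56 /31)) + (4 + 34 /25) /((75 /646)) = 454512251 /9845000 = 46.17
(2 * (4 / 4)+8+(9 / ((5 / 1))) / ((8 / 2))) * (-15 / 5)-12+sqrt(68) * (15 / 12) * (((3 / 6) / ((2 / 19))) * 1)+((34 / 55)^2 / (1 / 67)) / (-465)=-244218583 / 5626500+95 * sqrt(17) / 8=5.56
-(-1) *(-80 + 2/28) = -1119/14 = -79.93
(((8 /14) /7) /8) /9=0.00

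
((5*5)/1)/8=25/8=3.12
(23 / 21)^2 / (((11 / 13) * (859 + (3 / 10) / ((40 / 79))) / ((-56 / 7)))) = -1692800 / 128304099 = -0.01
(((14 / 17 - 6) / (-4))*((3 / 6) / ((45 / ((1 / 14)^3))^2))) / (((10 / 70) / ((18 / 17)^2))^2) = 0.00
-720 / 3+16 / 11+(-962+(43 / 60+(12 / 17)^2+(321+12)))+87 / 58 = -164957773 / 190740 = -864.83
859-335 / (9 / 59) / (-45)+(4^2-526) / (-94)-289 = 2376436 / 3807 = 624.23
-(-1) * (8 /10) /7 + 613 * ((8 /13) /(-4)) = -42858 /455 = -94.19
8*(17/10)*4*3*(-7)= -5712/5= -1142.40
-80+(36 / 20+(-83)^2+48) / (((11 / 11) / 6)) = 207764 / 5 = 41552.80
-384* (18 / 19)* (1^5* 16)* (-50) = 5529600 / 19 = 291031.58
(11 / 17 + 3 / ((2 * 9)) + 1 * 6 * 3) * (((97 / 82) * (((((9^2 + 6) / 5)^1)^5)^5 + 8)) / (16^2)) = 572569255363494702057624780915517288288875505899258401 / 638122558593750000000000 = 897271609744189115113546100000.00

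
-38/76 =-1/2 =-0.50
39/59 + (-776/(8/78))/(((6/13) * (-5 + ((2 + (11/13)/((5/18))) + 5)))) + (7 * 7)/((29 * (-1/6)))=-1828466015/561208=-3258.09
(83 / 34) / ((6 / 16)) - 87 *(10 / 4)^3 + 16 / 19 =-10480883 / 7752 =-1352.02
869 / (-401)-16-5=-9290 / 401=-23.17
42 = 42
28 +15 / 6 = 61 / 2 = 30.50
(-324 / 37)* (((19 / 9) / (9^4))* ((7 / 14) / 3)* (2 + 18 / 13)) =-1672 / 1051947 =-0.00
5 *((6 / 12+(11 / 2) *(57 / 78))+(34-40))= -385 / 52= -7.40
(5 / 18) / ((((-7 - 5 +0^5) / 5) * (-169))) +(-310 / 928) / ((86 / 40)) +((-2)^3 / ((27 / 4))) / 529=-1259630161 / 8026779384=-0.16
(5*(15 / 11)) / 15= 0.45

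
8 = 8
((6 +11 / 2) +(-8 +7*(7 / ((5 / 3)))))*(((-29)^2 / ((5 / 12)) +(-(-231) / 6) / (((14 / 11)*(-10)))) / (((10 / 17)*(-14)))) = -12882277 / 1600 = -8051.42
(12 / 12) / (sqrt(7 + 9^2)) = sqrt(22) / 44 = 0.11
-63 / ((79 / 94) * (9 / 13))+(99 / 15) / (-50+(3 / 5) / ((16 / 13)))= -33924106 / 312919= -108.41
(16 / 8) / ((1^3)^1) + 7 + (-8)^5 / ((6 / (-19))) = 311323 / 3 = 103774.33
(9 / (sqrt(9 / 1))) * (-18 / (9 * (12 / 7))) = -7 / 2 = -3.50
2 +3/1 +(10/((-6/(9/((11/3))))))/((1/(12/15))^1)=19/11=1.73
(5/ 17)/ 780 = 1/ 2652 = 0.00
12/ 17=0.71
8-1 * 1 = 7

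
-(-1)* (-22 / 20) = -11 / 10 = -1.10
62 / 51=1.22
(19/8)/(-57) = -1/24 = -0.04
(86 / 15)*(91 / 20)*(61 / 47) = 238693 / 7050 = 33.86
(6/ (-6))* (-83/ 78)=83/ 78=1.06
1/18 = 0.06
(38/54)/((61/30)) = 0.35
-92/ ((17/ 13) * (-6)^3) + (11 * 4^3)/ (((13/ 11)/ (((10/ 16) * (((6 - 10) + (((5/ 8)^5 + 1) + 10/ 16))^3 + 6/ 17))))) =-8637749728816751297/ 2018703348596736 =-4278.86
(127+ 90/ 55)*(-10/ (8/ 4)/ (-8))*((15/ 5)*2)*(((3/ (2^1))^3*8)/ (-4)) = -573075/ 176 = -3256.11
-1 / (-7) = 1 / 7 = 0.14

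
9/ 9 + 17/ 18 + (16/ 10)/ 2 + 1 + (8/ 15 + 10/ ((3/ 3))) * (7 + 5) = 11713/ 90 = 130.14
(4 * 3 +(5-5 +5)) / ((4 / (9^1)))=153 / 4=38.25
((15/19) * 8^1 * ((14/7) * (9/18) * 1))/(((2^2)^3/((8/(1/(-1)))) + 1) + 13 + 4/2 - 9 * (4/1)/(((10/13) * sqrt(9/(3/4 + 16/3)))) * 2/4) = -0.56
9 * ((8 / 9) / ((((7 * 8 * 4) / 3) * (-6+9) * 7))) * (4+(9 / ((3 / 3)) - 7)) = 3 / 98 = 0.03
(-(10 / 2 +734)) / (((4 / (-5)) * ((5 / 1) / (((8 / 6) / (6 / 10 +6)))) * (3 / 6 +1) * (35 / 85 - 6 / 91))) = 2286466 / 31779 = 71.95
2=2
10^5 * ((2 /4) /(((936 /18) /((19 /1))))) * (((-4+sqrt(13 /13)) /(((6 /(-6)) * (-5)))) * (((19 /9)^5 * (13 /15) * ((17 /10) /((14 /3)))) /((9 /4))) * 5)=-399889988500 /1240029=-322484.38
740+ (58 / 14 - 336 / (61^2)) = 19380337 / 26047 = 744.05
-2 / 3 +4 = 10 / 3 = 3.33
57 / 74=0.77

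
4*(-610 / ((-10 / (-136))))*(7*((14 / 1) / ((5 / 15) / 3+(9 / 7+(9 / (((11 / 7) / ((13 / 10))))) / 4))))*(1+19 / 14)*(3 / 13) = -637463312640 / 1174121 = -542928.12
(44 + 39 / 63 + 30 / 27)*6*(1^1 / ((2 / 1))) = 2881 / 21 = 137.19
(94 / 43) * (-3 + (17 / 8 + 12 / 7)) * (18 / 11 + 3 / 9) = 143585 / 39732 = 3.61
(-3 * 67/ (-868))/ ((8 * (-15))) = -67/ 34720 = -0.00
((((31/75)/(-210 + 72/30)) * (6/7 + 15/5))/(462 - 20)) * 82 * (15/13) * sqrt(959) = -11439 * sqrt(959)/6958406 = -0.05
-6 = -6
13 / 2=6.50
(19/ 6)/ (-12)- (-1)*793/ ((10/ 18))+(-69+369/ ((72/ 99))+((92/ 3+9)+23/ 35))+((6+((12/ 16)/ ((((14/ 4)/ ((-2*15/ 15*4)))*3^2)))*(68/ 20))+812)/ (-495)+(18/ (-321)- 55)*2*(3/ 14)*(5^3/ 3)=465654551/ 505575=921.04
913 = 913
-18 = -18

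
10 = 10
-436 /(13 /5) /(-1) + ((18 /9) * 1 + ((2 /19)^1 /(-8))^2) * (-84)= -6049 /18772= -0.32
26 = 26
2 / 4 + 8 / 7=23 / 14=1.64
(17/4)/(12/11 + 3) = 187/180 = 1.04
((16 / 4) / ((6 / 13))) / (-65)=-2 / 15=-0.13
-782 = -782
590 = 590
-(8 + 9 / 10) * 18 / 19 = -801 / 95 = -8.43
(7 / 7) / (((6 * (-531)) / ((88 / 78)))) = -22 / 62127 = -0.00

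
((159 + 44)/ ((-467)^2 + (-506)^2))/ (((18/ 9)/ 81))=16443/ 948250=0.02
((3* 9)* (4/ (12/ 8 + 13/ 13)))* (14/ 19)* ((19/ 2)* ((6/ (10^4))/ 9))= 63/ 3125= 0.02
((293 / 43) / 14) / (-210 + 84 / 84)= -293 / 125818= -0.00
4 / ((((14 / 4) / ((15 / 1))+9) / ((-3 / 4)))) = -90 / 277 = -0.32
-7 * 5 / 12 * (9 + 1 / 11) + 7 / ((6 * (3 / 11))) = -4403 / 198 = -22.24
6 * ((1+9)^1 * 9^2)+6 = 4866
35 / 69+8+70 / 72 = 7849 / 828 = 9.48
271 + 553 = 824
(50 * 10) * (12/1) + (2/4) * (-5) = 11995/2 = 5997.50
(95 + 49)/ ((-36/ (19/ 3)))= -76/ 3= -25.33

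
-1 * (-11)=11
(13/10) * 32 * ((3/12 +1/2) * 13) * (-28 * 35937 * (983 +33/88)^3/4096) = -62097664910110748919/655360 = -94753517013718.79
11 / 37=0.30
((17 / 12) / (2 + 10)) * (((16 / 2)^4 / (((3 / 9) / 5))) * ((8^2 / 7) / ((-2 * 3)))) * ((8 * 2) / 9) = -11141120 / 567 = -19649.24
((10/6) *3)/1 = 5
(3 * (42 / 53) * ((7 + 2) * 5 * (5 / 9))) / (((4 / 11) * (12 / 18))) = 51975 / 212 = 245.17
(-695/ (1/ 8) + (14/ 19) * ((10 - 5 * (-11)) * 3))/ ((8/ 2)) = -51455/ 38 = -1354.08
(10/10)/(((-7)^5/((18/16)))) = -9/134456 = -0.00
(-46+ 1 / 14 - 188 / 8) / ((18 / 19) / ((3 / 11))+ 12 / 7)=-1539 / 115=-13.38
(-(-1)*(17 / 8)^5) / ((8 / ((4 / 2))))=10.83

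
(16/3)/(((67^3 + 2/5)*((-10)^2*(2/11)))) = 22/22557255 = 0.00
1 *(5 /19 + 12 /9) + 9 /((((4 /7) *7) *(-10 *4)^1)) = 1.54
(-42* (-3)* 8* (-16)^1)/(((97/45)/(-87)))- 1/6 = 378846623/582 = 650939.21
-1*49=-49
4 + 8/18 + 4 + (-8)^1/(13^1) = 916/117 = 7.83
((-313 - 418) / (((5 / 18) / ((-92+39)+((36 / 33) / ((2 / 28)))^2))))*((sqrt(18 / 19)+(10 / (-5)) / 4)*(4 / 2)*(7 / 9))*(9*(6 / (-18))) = -669641322 / 605+4017847932*sqrt(38) / 11495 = 1047802.78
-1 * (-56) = 56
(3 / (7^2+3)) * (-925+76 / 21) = -19349 / 364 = -53.16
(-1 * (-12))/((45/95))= 76/3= 25.33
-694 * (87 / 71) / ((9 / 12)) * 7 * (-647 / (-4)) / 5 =-91150654 / 355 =-256762.41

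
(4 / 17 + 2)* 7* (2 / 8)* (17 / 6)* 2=133 / 6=22.17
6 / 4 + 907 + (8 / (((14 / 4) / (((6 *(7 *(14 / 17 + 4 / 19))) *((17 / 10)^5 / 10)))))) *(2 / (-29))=15475858291 / 17218750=898.78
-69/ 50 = -1.38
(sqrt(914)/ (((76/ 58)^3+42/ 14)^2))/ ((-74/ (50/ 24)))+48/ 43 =48/ 43 - 14870583025 * sqrt(914)/ 14557859142648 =1.09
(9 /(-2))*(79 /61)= -711 /122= -5.83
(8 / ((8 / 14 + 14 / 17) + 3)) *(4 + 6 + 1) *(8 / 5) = 83776 / 2615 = 32.04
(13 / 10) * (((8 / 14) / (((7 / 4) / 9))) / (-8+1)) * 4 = -3744 / 1715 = -2.18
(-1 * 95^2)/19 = -475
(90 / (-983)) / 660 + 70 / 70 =21623 / 21626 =1.00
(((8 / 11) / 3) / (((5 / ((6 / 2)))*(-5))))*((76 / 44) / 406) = -76 / 614075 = -0.00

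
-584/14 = -292/7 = -41.71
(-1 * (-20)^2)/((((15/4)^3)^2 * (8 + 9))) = -65536/7745625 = -0.01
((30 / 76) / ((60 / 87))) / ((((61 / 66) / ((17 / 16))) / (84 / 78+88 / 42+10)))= 14625831 / 1687504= 8.67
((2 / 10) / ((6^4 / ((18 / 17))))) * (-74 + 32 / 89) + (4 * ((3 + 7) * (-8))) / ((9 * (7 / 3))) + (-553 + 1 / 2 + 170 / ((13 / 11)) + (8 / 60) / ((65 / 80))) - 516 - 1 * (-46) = -22149501613 / 24782940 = -893.74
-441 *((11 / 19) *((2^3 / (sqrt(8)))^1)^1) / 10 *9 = -43659 *sqrt(2) / 95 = -649.93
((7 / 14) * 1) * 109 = 109 / 2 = 54.50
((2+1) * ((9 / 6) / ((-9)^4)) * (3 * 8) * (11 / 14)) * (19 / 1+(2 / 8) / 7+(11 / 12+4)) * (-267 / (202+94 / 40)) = -19697480 / 48663909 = -0.40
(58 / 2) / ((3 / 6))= 58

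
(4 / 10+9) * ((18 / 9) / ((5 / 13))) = 1222 / 25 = 48.88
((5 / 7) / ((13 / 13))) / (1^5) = 5 / 7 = 0.71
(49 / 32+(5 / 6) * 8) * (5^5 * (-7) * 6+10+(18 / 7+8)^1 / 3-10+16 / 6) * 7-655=-271156885 / 36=-7532135.69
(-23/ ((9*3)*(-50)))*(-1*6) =-23/ 225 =-0.10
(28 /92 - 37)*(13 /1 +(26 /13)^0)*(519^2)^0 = -11816 /23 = -513.74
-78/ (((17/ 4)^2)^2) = -19968/ 83521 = -0.24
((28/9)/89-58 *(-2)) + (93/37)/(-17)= 58387283/503829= 115.89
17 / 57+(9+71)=4577 / 57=80.30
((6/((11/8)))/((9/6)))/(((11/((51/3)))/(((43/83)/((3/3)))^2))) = 1005856/833569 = 1.21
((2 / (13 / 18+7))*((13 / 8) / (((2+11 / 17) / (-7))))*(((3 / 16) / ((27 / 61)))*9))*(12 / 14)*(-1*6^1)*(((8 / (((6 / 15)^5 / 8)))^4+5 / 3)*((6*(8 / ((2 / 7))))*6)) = 4665360717773442595818 / 139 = 33563746171031961120.99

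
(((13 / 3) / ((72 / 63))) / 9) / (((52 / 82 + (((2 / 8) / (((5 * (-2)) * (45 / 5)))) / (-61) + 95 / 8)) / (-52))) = -2113345 / 1206726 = -1.75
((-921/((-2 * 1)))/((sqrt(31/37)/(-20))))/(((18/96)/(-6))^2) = -9431040 * sqrt(1147)/31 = -10303377.26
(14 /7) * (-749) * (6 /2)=-4494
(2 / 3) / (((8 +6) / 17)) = 17 / 21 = 0.81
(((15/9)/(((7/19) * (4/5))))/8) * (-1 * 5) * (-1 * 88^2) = 574750/21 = 27369.05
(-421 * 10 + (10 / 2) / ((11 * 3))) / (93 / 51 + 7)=-94469 / 198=-477.12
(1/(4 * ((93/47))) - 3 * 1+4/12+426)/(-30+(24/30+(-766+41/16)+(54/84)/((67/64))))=-164178140/307072763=-0.53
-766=-766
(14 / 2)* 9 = 63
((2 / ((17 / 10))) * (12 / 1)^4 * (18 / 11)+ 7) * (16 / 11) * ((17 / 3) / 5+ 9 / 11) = 38466217888 / 339405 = 113334.27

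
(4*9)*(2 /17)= 72 /17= 4.24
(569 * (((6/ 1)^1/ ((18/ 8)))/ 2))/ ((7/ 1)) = 2276/ 21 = 108.38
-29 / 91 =-0.32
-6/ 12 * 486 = -243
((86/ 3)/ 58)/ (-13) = -43/ 1131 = -0.04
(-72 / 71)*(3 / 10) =-108 / 355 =-0.30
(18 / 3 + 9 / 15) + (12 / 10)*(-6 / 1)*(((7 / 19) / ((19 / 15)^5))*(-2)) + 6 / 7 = 14958049941 / 1646605835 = 9.08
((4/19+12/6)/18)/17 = 7/969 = 0.01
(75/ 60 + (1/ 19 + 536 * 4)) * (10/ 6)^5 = 509509375/ 18468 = 27588.77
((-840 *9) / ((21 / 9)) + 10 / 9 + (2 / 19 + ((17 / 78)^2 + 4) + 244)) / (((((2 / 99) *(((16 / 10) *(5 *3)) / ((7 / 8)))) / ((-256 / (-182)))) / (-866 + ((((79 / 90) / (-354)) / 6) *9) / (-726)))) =4616681619822029213 / 702204085440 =6574558.19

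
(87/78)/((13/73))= 6.26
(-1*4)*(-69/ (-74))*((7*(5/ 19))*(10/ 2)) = -24150/ 703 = -34.35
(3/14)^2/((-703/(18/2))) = -81/137788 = -0.00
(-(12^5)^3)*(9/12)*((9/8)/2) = -6499837226778624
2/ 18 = 1/ 9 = 0.11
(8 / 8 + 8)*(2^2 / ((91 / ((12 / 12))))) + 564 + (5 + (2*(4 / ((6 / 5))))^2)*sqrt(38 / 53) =445*sqrt(2014) / 477 + 51360 / 91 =606.26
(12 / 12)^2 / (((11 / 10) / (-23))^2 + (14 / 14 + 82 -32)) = 52900 / 2698021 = 0.02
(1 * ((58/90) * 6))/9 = 58/135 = 0.43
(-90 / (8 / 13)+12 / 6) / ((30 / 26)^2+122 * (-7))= 0.17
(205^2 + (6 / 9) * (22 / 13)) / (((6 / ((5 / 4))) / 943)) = 7727974585 / 936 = 8256383.10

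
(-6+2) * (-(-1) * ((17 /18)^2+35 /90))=-415 /81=-5.12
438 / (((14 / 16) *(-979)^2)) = 0.00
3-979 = -976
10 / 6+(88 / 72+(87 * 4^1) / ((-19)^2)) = 3.85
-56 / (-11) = 5.09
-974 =-974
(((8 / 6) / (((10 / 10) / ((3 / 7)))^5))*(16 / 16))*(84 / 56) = 486 / 16807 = 0.03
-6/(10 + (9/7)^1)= -42/79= -0.53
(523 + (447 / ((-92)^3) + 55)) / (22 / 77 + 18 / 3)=3150568519 / 34262272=91.95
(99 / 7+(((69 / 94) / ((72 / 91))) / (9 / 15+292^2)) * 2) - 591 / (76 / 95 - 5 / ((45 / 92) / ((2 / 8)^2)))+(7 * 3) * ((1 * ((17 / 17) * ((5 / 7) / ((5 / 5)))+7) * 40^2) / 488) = -18597034454223481 / 5954889895752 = -3122.99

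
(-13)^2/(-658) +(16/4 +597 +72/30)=1984341/3290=603.14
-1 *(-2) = 2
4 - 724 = -720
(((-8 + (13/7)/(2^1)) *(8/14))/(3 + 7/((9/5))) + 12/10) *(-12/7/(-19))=55908/1010135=0.06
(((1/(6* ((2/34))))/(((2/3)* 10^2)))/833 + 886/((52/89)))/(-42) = -128794871/3567200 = -36.11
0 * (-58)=0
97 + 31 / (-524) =50797 / 524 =96.94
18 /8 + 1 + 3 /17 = 233 /68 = 3.43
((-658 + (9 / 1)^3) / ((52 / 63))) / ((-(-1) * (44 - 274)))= -4473 / 11960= -0.37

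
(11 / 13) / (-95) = -0.01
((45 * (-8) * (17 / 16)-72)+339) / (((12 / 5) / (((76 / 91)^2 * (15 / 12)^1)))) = -99275 / 2366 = -41.96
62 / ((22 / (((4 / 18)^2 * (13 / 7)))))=1612 / 6237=0.26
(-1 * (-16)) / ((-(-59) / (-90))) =-1440 / 59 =-24.41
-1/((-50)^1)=1/50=0.02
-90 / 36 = -2.50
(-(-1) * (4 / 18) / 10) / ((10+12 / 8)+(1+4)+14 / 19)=0.00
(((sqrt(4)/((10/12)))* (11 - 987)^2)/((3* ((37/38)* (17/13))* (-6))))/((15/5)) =-941145088/28305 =-33250.14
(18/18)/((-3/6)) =-2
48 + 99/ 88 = 393/ 8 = 49.12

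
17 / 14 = 1.21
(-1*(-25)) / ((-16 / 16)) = -25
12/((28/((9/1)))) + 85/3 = 676/21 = 32.19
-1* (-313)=313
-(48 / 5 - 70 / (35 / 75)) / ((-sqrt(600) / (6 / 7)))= -351 *sqrt(6) / 175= -4.91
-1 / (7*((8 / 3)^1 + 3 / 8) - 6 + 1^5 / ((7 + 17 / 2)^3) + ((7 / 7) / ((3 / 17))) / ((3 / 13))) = -0.03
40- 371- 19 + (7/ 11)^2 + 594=244.40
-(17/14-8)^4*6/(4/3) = -9541.02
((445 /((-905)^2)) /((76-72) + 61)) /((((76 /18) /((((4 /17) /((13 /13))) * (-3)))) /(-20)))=19224 /687817195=0.00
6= 6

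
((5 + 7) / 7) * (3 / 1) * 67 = 2412 / 7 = 344.57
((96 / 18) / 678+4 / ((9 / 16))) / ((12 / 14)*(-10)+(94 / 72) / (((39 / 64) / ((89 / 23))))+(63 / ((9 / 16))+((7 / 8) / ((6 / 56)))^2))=181839840 / 4557207623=0.04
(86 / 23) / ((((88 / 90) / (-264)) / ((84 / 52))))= -487620 / 299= -1630.84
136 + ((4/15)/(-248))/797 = 100804559/741210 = 136.00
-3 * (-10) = 30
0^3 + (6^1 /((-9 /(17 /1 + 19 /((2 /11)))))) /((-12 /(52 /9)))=39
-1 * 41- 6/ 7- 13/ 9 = -2728/ 63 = -43.30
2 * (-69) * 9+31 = -1211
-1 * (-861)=861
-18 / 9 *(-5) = 10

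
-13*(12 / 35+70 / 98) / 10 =-481 / 350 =-1.37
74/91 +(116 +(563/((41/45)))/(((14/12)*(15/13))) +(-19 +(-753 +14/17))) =-12389318/63427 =-195.33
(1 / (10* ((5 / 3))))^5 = 0.00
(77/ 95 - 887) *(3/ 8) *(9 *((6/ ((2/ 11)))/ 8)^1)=-18752877/ 1520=-12337.42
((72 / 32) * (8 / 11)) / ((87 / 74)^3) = 810448 / 804837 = 1.01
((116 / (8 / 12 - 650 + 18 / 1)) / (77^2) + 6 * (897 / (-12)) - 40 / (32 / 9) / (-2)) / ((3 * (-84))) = 2210345189 / 1257706912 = 1.76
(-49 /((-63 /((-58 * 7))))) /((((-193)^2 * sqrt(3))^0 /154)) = -437668 /9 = -48629.78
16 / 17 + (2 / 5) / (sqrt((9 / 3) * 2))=sqrt(6) / 15 + 16 / 17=1.10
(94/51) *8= 752/51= 14.75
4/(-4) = -1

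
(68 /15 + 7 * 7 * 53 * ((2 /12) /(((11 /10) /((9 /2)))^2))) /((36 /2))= 26311081 /65340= 402.68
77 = 77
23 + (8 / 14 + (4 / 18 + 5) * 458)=152167 / 63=2415.35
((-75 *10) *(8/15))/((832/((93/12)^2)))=-24025/832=-28.88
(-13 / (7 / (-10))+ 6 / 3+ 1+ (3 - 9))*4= 436 / 7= 62.29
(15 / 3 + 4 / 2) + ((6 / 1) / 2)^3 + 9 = 43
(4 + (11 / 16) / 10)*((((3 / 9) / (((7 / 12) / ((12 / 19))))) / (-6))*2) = -93 / 190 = -0.49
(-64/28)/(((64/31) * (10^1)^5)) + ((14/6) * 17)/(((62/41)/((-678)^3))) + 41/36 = -6386592255943908649/781200000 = -8175361310.73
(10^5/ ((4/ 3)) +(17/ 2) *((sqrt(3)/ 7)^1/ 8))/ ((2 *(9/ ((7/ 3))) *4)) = 17 *sqrt(3)/ 3456 +21875/ 9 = 2430.56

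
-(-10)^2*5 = -500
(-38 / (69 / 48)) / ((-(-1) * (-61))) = 608 / 1403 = 0.43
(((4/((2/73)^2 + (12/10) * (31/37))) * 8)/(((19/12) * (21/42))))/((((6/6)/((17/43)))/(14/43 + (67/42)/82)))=27403860684320/5000635386299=5.48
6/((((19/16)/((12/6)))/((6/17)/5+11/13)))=9.26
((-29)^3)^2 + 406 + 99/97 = 57697901618/97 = 594823728.02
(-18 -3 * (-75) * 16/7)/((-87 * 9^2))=-386/5481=-0.07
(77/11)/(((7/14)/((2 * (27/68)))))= 189/17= 11.12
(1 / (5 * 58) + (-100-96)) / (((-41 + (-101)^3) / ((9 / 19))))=511551 / 5677184420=0.00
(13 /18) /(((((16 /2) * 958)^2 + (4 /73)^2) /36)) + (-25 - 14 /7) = -4225620334523 /156504459400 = -27.00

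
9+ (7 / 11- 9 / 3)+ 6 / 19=6.95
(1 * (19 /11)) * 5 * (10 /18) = 475 /99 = 4.80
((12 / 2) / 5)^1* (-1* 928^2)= -5167104 / 5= -1033420.80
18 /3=6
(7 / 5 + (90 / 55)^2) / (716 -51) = 2467 / 402325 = 0.01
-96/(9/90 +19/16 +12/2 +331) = -2560/9021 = -0.28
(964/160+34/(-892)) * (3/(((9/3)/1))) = 53403/8920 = 5.99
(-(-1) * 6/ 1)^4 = 1296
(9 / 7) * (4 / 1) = 36 / 7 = 5.14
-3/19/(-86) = 0.00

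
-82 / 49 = -1.67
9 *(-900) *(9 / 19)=-72900 / 19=-3836.84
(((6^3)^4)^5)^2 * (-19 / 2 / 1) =-22692045793921044786795319396322264267879577018525196322599600393915531508963443942633632694272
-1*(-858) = 858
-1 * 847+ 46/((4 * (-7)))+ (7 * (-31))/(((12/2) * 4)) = -144091/168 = -857.68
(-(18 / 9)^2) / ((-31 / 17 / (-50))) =-3400 / 31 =-109.68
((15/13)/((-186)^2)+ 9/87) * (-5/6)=-2249465/26085384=-0.09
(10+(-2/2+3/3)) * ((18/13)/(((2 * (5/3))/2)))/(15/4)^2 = 192/325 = 0.59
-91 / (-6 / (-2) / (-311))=28301 / 3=9433.67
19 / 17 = 1.12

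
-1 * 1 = -1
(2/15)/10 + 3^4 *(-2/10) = -1214/75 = -16.19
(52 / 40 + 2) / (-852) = -0.00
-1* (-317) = 317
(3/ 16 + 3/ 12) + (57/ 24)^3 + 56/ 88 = 81497/ 5632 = 14.47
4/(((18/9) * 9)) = 2/9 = 0.22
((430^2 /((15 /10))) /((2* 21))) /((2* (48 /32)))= 184900 /189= 978.31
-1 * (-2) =2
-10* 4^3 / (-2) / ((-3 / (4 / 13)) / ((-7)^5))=21512960 / 39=551614.36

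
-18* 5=-90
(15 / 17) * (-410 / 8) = -3075 / 68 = -45.22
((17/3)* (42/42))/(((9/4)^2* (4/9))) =68/27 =2.52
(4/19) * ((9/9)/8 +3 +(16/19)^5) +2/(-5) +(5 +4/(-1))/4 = 561773187/940917620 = 0.60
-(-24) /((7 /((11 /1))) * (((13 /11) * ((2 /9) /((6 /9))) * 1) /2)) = 17424 /91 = 191.47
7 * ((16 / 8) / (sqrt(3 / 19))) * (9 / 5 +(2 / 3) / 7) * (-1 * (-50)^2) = -199000 * sqrt(57) / 9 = -166935.23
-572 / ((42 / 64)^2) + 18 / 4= -1323.68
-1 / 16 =-0.06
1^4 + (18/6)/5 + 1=2.60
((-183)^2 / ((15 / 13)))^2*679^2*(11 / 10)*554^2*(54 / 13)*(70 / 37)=953122594172742399061656 / 925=1030402804511072863850.44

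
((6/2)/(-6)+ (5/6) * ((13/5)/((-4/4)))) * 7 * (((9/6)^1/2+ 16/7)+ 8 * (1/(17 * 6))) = -8894/153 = -58.13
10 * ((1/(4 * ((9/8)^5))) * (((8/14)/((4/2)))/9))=163840/3720087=0.04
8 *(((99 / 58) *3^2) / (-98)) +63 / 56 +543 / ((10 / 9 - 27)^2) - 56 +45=-6368374091 / 617157352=-10.32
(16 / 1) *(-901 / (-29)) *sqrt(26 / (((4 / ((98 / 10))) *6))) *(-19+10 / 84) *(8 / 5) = -22863776 *sqrt(195) / 6525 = -48931.07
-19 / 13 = -1.46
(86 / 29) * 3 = 258 / 29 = 8.90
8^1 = 8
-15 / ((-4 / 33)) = 495 / 4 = 123.75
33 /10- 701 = -697.70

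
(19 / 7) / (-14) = -19 / 98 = -0.19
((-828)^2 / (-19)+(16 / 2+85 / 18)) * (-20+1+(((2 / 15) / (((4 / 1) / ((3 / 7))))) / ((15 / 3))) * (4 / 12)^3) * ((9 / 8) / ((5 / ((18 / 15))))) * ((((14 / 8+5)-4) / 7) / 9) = 24364399085279 / 3016440000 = 8077.20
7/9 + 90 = 817/9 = 90.78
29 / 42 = 0.69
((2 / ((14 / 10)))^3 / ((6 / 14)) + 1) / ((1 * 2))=1147 / 294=3.90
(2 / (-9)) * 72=-16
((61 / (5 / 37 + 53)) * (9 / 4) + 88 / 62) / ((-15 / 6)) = -975719 / 609460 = -1.60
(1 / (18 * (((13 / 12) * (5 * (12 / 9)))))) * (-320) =-32 / 13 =-2.46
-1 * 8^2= -64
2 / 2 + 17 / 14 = 31 / 14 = 2.21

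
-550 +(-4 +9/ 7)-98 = -650.71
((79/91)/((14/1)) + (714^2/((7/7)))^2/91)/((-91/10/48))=-873236991048720/57967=-15064381304.00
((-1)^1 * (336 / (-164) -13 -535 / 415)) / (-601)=-55598 / 2045203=-0.03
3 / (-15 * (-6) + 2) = 3 / 92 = 0.03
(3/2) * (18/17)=27/17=1.59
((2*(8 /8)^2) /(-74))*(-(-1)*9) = -9 /37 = -0.24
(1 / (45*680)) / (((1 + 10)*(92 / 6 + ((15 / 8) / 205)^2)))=13448 / 69408196275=0.00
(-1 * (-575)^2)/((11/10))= -300568.18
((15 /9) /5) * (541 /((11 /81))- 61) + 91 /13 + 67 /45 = 651452 /495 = 1316.06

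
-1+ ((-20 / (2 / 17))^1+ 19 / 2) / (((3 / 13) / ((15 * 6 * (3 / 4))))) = -187789 / 4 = -46947.25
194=194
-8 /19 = -0.42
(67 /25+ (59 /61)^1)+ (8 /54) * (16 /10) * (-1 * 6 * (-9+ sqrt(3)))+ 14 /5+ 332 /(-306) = 4237706 /233325 - 64 * sqrt(3) /45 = 15.70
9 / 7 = 1.29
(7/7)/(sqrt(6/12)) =sqrt(2) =1.41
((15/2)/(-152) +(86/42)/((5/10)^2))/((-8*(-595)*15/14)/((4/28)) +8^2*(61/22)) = 571703/2519458368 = 0.00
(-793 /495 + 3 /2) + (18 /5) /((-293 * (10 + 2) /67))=-24746 /145035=-0.17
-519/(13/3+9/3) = -1557/22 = -70.77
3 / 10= 0.30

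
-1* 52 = -52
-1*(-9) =9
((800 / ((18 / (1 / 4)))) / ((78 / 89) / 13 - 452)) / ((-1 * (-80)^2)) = 0.00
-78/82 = -0.95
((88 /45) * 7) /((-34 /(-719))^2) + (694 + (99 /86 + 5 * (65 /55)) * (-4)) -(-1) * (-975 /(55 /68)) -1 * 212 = 33032519402 /6151365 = 5369.95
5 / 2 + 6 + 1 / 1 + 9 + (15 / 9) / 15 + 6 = 443 / 18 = 24.61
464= 464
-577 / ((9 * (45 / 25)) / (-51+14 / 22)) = 1598290 / 891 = 1793.82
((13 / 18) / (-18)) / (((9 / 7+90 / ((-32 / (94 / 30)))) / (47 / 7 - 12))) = -0.03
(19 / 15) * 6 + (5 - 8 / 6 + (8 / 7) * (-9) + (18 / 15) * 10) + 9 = 21.98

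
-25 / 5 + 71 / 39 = -3.18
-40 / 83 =-0.48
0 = 0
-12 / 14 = -6 / 7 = -0.86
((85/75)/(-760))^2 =0.00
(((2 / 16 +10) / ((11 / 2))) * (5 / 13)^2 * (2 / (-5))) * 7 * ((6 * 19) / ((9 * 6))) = -5985 / 3718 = -1.61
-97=-97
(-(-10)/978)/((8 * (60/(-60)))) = -5/3912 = -0.00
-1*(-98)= 98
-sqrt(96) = -4 * sqrt(6) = -9.80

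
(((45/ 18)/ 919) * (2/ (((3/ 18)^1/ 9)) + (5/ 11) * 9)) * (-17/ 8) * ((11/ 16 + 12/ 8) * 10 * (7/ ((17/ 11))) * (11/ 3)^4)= -12285629125/ 1058688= -11604.58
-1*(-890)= 890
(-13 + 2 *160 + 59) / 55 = 366 / 55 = 6.65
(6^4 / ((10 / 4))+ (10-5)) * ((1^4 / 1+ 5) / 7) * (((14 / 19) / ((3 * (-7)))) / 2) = -5234 / 665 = -7.87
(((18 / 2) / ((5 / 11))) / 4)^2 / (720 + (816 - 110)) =9801 / 570400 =0.02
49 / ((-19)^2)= 49 / 361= 0.14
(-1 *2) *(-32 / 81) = 64 / 81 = 0.79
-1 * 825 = -825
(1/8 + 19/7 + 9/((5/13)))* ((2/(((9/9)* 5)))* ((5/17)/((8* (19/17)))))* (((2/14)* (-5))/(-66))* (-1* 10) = -12245/327712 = -0.04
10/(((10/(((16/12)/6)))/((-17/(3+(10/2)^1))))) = -17/36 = -0.47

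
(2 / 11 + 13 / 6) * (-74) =-173.79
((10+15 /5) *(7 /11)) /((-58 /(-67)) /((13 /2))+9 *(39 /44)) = 1.02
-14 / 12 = -7 / 6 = -1.17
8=8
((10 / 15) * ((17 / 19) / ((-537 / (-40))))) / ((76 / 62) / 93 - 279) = -1306960 / 8206466757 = -0.00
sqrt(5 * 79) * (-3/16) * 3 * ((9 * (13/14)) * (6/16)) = -3159 * sqrt(395)/1792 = -35.04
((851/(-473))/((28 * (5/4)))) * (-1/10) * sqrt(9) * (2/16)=2553/1324400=0.00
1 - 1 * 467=-466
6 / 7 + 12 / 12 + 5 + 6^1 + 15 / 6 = 215 / 14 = 15.36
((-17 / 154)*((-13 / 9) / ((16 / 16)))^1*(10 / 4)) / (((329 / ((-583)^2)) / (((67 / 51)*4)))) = 2164.09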